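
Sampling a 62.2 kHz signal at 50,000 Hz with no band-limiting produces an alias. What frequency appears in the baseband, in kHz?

12.2 kHz

Nyquist = 50,000/2 = 25,000 Hz; 62,200 Hz exceeds it.
Alias = |62,200 − 1×50,000| = |62,200 − 50,000| = 12,200 Hz = 12.2 kHz.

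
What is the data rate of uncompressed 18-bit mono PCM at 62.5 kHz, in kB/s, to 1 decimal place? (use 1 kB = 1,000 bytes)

140.6 kB/s

Bit rate = 62,500 × 18 × 1 = 1,125,000 bits/s.
1,125,000 / 8 = 140,625 B/s = 140.6 kB/s.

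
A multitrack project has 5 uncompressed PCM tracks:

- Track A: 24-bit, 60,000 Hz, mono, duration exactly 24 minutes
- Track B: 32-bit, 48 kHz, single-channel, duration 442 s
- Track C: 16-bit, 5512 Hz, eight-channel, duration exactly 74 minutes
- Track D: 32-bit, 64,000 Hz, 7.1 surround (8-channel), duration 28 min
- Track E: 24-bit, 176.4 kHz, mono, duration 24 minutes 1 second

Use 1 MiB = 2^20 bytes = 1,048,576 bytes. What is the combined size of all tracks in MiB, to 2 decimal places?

4710.06 MiB

Track A: exactly 24 minutes = 1,440 s; 60,000 × 1,440 × 3 × 1 = 259,200,000 bytes.
Track B: 48,000 × 442 × 4 × 1 = 84,864,000 bytes.
Track C: exactly 74 minutes = 4,440 s; 5,512 × 4,440 × 2 × 8 = 391,572,480 bytes.
Track D: 28 min = 1,680 s; 64,000 × 1,680 × 4 × 8 = 3,440,640,000 bytes.
Track E: 24 minutes 1 second = 1,441 s; 176,400 × 1,441 × 3 × 1 = 762,577,200 bytes.
Total = 4,938,853,680 bytes = 4710.06 MiB.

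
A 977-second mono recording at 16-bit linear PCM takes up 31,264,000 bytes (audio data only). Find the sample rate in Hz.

Bytes = sample_rate × seconds × bytes_per_sample × channels.
sample_rate = 31,264,000 / (977 × 2 × 1) = 31,264,000 / 1,954 = 16,000 Hz.

16,000 Hz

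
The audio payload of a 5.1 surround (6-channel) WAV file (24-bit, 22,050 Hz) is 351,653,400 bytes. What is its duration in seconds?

Byte rate = 22,050 × 3 × 6 = 396,900 bytes/s.
Duration = 351,653,400 / 396,900 = 886 s.

886 seconds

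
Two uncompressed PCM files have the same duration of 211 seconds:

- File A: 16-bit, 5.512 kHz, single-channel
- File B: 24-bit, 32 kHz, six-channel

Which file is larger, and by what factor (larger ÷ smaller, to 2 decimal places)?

File B, by a factor of 52.25

File A: 5,512 × 2 × 1 = 11,024 bytes/s.
File B: 32,000 × 3 × 6 = 576,000 bytes/s.
File B is larger; ratio = 121,536,000 / 2,326,064 = 52.25.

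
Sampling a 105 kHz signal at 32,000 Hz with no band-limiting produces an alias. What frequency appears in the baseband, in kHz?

9 kHz

Nyquist = 32,000/2 = 16,000 Hz; 105,000 Hz exceeds it.
Alias = |105,000 − 3×32,000| = |105,000 − 96,000| = 9,000 Hz = 9 kHz.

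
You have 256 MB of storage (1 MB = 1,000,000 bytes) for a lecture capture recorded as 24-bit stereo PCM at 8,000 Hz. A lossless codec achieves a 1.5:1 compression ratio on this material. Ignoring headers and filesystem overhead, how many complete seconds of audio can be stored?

Uncompressed byte rate = 8,000 × 3 × 2 = 48,000 bytes/s.
After 1.5:1 compression, effective rate ≈ 32000 bytes/s.
Capacity = 256 × 1,000,000 = 256,000,000 bytes.
256,000,000 / effective rate ≈ 8000 s → 8,000 seconds.

8,000 seconds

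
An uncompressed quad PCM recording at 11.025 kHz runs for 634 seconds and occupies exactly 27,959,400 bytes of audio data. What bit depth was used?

8 bits

Bytes per sample = 27,959,400 / (11,025 × 634 × 4) = 27,959,400 / 27,959,400 = 1.
Bit depth = 1 × 8 = 8 bits.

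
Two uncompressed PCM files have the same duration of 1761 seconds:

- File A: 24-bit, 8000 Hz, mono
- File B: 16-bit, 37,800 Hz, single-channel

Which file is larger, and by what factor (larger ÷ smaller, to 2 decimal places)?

File A: 8,000 × 3 × 1 = 24,000 bytes/s.
File B: 37,800 × 2 × 1 = 75,600 bytes/s.
File B is larger; ratio = 133,131,600 / 42,264,000 = 3.15.

File B, by a factor of 3.15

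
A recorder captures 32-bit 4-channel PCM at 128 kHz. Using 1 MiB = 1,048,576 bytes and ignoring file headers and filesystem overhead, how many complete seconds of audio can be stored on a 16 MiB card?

8 seconds

Uncompressed byte rate = 128,000 × 4 × 4 = 2,048,000 bytes/s.
Capacity = 16 × 1,048,576 = 16,777,216 bytes.
16,777,216 / 2,048,000 ≈ 8.19 s → 8 seconds.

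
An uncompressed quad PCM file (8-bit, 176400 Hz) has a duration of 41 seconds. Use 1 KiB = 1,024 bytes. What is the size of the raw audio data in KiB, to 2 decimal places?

28251.56 KiB

Bytes = 176,400 samples/s × 41 s × 1 bytes/sample × 4 ch = 28,929,600 bytes.
28,929,600 / 1,024 = 28251.56 KiB.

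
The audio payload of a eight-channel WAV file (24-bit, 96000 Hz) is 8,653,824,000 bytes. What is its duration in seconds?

3,756 seconds

Byte rate = 96,000 × 3 × 8 = 2,304,000 bytes/s.
Duration = 8,653,824,000 / 2,304,000 = 3,756 s.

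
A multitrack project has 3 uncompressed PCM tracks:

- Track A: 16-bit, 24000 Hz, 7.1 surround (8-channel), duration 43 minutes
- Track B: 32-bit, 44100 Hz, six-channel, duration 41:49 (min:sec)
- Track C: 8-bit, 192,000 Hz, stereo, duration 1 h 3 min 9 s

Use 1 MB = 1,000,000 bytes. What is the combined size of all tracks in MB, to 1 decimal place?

5101.2 MB

Track A: 43 minutes = 2,580 s; 24,000 × 2,580 × 2 × 8 = 990,720,000 bytes.
Track B: 41:49 (min:sec) = 2,509 s; 44,100 × 2,509 × 4 × 6 = 2,655,525,600 bytes.
Track C: 1 h 3 min 9 s = 3,789 s; 192,000 × 3,789 × 1 × 2 = 1,454,976,000 bytes.
Total = 5,101,221,600 bytes = 5101.2 MB.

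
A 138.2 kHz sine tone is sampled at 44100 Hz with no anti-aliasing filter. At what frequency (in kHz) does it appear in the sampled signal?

5.9 kHz

Nyquist = 44,100/2 = 22,050 Hz; 138,200 Hz exceeds it.
Alias = |138,200 − 3×44,100| = |138,200 − 132,300| = 5,900 Hz = 5.9 kHz.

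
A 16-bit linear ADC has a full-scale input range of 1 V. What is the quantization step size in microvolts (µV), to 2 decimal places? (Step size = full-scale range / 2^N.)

15.26 µV

1 V / 2^16 = 1 / 65,536 V = 15.26 µV.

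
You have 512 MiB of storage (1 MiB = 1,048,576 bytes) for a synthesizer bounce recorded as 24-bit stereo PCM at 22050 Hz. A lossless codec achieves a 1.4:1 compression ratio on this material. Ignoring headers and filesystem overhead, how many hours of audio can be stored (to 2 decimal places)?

Uncompressed byte rate = 22,050 × 3 × 2 = 132,300 bytes/s.
After 1.4:1 compression, effective rate ≈ 94500 bytes/s.
Capacity = 512 × 1,048,576 = 536,870,912 bytes.
536,870,912 / effective rate ≈ 5681.17 s → 1.58 hours.

1.58 hours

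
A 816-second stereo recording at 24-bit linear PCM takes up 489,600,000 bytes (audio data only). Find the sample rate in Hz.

Bytes = sample_rate × seconds × bytes_per_sample × channels.
sample_rate = 489,600,000 / (816 × 3 × 2) = 489,600,000 / 4,896 = 100,000 Hz.

100,000 Hz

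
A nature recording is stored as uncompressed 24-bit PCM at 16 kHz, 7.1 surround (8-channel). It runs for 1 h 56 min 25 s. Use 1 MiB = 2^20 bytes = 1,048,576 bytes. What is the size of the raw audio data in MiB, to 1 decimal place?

2558.0 MiB

Duration = 1 h 56 min 25 s = 6,985 s.
Bytes = 16,000 samples/s × 6,985 s × 3 bytes/sample × 8 ch = 2,682,240,000 bytes.
2,682,240,000 / 1,048,576 = 2558.0 MiB.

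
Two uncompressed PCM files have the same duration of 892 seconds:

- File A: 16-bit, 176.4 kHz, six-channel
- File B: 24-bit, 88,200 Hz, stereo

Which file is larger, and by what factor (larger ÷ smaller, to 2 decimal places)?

File A: 176,400 × 2 × 6 = 2,116,800 bytes/s.
File B: 88,200 × 3 × 2 = 529,200 bytes/s.
File A is larger; ratio = 1,888,185,600 / 472,046,400 = 4.00.

File A, by a factor of 4.00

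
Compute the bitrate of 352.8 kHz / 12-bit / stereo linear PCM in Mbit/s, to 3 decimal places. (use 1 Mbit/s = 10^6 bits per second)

8.467 Mbit/s

Bit rate = 352,800 × 12 × 2 = 8,467,200 bits/s.
= 8.467 Mbit/s.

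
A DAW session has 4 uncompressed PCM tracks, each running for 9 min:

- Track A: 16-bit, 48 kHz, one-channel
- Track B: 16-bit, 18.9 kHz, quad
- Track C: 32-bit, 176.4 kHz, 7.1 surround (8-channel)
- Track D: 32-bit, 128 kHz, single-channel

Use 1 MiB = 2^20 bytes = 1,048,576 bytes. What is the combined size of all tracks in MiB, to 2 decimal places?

3297.96 MiB

9 min = 540 s.
Track A: 48,000 × 540 × 2 × 1 = 51,840,000 bytes.
Track B: 18,900 × 540 × 2 × 4 = 81,648,000 bytes.
Track C: 176,400 × 540 × 4 × 8 = 3,048,192,000 bytes.
Track D: 128,000 × 540 × 4 × 1 = 276,480,000 bytes.
Total = 3,458,160,000 bytes = 3297.96 MiB.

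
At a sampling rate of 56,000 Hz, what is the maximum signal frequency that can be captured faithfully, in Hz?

28,000 Hz

Nyquist frequency = sample rate / 2 = 56,000 / 2 = 28,000 Hz.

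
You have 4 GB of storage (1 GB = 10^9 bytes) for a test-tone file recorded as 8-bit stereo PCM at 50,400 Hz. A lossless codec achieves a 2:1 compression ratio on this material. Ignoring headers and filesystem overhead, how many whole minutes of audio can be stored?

1,322 minutes

Uncompressed byte rate = 50,400 × 1 × 2 = 100,800 bytes/s.
After 2:1 compression, effective rate ≈ 50400 bytes/s.
Capacity = 4 × 1,000,000,000 = 4,000,000,000 bytes.
4,000,000,000 / effective rate ≈ 79365.08 s → 1,322 minutes.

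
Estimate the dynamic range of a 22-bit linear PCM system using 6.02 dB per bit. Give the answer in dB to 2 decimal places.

22 × 6.02 = 132.44 dB.

132.44 dB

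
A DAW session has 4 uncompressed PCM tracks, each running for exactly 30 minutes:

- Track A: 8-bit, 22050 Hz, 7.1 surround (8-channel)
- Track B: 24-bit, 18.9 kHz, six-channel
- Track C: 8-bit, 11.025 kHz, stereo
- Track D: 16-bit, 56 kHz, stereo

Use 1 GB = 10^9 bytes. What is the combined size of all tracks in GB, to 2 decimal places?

exactly 30 minutes = 1,800 s.
Track A: 22,050 × 1,800 × 1 × 8 = 317,520,000 bytes.
Track B: 18,900 × 1,800 × 3 × 6 = 612,360,000 bytes.
Track C: 11,025 × 1,800 × 1 × 2 = 39,690,000 bytes.
Track D: 56,000 × 1,800 × 2 × 2 = 403,200,000 bytes.
Total = 1,372,770,000 bytes = 1.37 GB.

1.37 GB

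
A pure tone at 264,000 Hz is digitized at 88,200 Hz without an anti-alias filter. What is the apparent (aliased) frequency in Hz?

Nyquist = 88,200/2 = 44,100 Hz; 264,000 Hz exceeds it.
Alias = |264,000 − 3×88,200| = |264,000 − 264,600| = 600 Hz.

600 Hz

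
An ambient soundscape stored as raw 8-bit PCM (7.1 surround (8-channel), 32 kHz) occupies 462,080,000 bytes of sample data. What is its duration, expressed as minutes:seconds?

Byte rate = 32,000 × 1 × 8 = 256,000 bytes/s.
Duration = 462,080,000 / 256,000 = 1,805 s.
1,805 s = 30:05.

30:05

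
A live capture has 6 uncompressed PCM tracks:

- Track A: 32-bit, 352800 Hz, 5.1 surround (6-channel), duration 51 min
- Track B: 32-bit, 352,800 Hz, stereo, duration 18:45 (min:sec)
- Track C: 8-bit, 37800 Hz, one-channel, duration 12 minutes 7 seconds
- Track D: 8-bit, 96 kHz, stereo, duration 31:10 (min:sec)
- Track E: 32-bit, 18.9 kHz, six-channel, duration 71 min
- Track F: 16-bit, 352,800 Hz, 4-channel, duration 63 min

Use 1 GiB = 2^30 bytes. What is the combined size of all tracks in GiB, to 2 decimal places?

Track A: 51 min = 3,060 s; 352,800 × 3,060 × 4 × 6 = 25,909,632,000 bytes.
Track B: 18:45 (min:sec) = 1,125 s; 352,800 × 1,125 × 4 × 2 = 3,175,200,000 bytes.
Track C: 12 minutes 7 seconds = 727 s; 37,800 × 727 × 1 × 1 = 27,480,600 bytes.
Track D: 31:10 (min:sec) = 1,870 s; 96,000 × 1,870 × 1 × 2 = 359,040,000 bytes.
Track E: 71 min = 4,260 s; 18,900 × 4,260 × 4 × 6 = 1,932,336,000 bytes.
Track F: 63 min = 3,780 s; 352,800 × 3,780 × 2 × 4 = 10,668,672,000 bytes.
Total = 42,072,360,600 bytes = 39.18 GiB.

39.18 GiB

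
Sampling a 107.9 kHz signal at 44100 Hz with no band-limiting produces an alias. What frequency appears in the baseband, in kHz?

19.7 kHz

Nyquist = 44,100/2 = 22,050 Hz; 107,900 Hz exceeds it.
Alias = |107,900 − 2×44,100| = |107,900 − 88,200| = 19,700 Hz = 19.7 kHz.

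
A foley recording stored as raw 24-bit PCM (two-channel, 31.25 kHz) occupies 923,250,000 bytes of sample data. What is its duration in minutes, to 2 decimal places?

82.07 minutes

Byte rate = 31,250 × 3 × 2 = 187,500 bytes/s.
Duration = 923,250,000 / 187,500 = 4,924 s.
4,924 s / 60 = 82.07 minutes.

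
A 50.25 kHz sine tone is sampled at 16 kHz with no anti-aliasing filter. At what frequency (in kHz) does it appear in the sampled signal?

2.25 kHz

Nyquist = 16,000/2 = 8,000 Hz; 50,250 Hz exceeds it.
Alias = |50,250 − 3×16,000| = |50,250 − 48,000| = 2,250 Hz = 2.25 kHz.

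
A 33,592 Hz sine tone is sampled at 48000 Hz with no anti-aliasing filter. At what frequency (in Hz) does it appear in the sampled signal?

14,408 Hz

Nyquist = 48,000/2 = 24,000 Hz; 33,592 Hz exceeds it.
Alias = |33,592 − 1×48,000| = |33,592 − 48,000| = 14,408 Hz.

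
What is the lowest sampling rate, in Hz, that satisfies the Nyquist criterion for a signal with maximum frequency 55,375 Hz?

110,750 Hz

Minimum sample rate = 2 × 55,375 Hz = 110,750 Hz.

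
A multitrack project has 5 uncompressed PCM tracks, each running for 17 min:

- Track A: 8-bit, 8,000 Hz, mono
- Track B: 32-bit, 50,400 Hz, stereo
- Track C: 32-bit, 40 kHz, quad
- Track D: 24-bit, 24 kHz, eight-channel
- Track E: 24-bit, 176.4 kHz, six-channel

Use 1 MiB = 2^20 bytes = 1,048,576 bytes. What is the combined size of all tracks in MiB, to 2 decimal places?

17 min = 1,020 s.
Track A: 8,000 × 1,020 × 1 × 1 = 8,160,000 bytes.
Track B: 50,400 × 1,020 × 4 × 2 = 411,264,000 bytes.
Track C: 40,000 × 1,020 × 4 × 4 = 652,800,000 bytes.
Track D: 24,000 × 1,020 × 3 × 8 = 587,520,000 bytes.
Track E: 176,400 × 1,020 × 3 × 6 = 3,238,704,000 bytes.
Total = 4,898,448,000 bytes = 4671.52 MiB.

4671.52 MiB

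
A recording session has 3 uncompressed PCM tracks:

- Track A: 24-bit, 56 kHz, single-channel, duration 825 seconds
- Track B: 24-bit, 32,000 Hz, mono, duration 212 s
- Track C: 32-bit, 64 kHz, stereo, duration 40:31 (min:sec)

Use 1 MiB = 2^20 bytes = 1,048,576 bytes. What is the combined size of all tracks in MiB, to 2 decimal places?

1338.60 MiB

Track A: 56,000 × 825 × 3 × 1 = 138,600,000 bytes.
Track B: 32,000 × 212 × 3 × 1 = 20,352,000 bytes.
Track C: 40:31 (min:sec) = 2,431 s; 64,000 × 2,431 × 4 × 2 = 1,244,672,000 bytes.
Total = 1,403,624,000 bytes = 1338.60 MiB.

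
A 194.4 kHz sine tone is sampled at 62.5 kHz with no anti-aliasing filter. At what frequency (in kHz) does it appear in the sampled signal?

Nyquist = 62,500/2 = 31,250 Hz; 194,400 Hz exceeds it.
Alias = |194,400 − 3×62,500| = |194,400 − 187,500| = 6,900 Hz = 6.9 kHz.

6.9 kHz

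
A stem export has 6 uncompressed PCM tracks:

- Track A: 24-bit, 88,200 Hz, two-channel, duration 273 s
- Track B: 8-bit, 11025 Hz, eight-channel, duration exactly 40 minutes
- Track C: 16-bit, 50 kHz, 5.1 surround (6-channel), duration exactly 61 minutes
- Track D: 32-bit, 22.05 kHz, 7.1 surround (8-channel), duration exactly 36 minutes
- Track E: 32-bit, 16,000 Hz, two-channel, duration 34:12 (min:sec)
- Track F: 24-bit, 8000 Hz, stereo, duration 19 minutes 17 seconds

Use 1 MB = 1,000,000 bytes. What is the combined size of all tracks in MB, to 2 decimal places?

4394.44 MB

Track A: 88,200 × 273 × 3 × 2 = 144,471,600 bytes.
Track B: exactly 40 minutes = 2,400 s; 11,025 × 2,400 × 1 × 8 = 211,680,000 bytes.
Track C: exactly 61 minutes = 3,660 s; 50,000 × 3,660 × 2 × 6 = 2,196,000,000 bytes.
Track D: exactly 36 minutes = 2,160 s; 22,050 × 2,160 × 4 × 8 = 1,524,096,000 bytes.
Track E: 34:12 (min:sec) = 2,052 s; 16,000 × 2,052 × 4 × 2 = 262,656,000 bytes.
Track F: 19 minutes 17 seconds = 1,157 s; 8,000 × 1,157 × 3 × 2 = 55,536,000 bytes.
Total = 4,394,439,600 bytes = 4394.44 MB.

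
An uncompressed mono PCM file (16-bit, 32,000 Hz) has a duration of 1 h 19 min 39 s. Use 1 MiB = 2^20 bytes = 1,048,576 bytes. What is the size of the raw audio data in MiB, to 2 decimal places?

Duration = 1 h 19 min 39 s = 4,779 s.
Bytes = 32,000 samples/s × 4,779 s × 2 bytes/sample × 1 ch = 305,856,000 bytes.
305,856,000 / 1,048,576 = 291.69 MiB.

291.69 MiB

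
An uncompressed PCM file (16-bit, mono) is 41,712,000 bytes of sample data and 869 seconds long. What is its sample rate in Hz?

24,000 Hz

Bytes = sample_rate × seconds × bytes_per_sample × channels.
sample_rate = 41,712,000 / (869 × 2 × 1) = 41,712,000 / 1,738 = 24,000 Hz.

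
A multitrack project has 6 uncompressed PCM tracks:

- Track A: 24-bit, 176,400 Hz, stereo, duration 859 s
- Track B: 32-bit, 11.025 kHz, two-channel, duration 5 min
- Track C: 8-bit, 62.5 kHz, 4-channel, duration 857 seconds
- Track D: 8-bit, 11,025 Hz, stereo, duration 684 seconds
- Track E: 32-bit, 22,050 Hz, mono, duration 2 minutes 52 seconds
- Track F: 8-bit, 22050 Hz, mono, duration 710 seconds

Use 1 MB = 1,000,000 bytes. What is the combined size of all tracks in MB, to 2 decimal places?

1195.78 MB

Track A: 176,400 × 859 × 3 × 2 = 909,165,600 bytes.
Track B: 5 min = 300 s; 11,025 × 300 × 4 × 2 = 26,460,000 bytes.
Track C: 62,500 × 857 × 1 × 4 = 214,250,000 bytes.
Track D: 11,025 × 684 × 1 × 2 = 15,082,200 bytes.
Track E: 2 minutes 52 seconds = 172 s; 22,050 × 172 × 4 × 1 = 15,170,400 bytes.
Track F: 22,050 × 710 × 1 × 1 = 15,655,500 bytes.
Total = 1,195,783,700 bytes = 1195.78 MB.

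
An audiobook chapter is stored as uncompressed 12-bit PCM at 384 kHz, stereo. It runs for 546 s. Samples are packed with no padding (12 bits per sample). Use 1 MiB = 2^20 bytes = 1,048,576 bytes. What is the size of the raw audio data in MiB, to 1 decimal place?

599.9 MiB

Bits = 384,000 × 546 × 12 × 2 = 5,031,936,000 bits = 628,992,000 bytes.
628,992,000 / 1,048,576 = 599.9 MiB.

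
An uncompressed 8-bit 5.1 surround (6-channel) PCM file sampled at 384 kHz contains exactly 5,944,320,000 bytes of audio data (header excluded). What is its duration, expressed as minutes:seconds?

Byte rate = 384,000 × 1 × 6 = 2,304,000 bytes/s.
Duration = 5,944,320,000 / 2,304,000 = 2,580 s.
2,580 s = 43:00.

43:00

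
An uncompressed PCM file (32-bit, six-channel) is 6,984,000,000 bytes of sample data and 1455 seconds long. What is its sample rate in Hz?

Bytes = sample_rate × seconds × bytes_per_sample × channels.
sample_rate = 6,984,000,000 / (1,455 × 4 × 6) = 6,984,000,000 / 34,920 = 200,000 Hz.

200,000 Hz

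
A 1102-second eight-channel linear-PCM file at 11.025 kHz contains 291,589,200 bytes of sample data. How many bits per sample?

24 bits

Bytes per sample = 291,589,200 / (11,025 × 1,102 × 8) = 291,589,200 / 97,196,400 = 3.
Bit depth = 3 × 8 = 24 bits.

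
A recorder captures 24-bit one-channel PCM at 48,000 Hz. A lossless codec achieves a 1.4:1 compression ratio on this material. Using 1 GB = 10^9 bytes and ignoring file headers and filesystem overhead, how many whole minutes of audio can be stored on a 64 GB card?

Uncompressed byte rate = 48,000 × 3 × 1 = 144,000 bytes/s.
After 1.4:1 compression, effective rate ≈ 102857.14 bytes/s.
Capacity = 64 × 1,000,000,000 = 64,000,000,000 bytes.
64,000,000,000 / effective rate ≈ 622222.22 s → 10,370 minutes.

10,370 minutes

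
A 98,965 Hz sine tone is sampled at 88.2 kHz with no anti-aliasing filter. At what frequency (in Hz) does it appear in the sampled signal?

Nyquist = 88,200/2 = 44,100 Hz; 98,965 Hz exceeds it.
Alias = |98,965 − 1×88,200| = |98,965 − 88,200| = 10,765 Hz.

10,765 Hz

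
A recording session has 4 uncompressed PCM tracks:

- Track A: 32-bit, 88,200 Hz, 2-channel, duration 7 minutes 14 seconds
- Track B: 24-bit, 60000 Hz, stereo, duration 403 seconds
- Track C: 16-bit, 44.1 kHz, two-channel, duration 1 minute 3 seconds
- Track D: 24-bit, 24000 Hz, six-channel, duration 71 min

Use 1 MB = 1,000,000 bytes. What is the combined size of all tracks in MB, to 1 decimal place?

2302.7 MB

Track A: 7 minutes 14 seconds = 434 s; 88,200 × 434 × 4 × 2 = 306,230,400 bytes.
Track B: 60,000 × 403 × 3 × 2 = 145,080,000 bytes.
Track C: 1 minute 3 seconds = 63 s; 44,100 × 63 × 2 × 2 = 11,113,200 bytes.
Track D: 71 min = 4,260 s; 24,000 × 4,260 × 3 × 6 = 1,840,320,000 bytes.
Total = 2,302,743,600 bytes = 2302.7 MB.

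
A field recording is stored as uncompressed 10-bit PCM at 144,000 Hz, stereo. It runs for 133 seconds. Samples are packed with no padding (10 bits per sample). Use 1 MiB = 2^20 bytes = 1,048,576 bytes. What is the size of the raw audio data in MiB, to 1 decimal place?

Bits = 144,000 × 133 × 10 × 2 = 383,040,000 bits = 47,880,000 bytes.
47,880,000 / 1,048,576 = 45.7 MiB.

45.7 MiB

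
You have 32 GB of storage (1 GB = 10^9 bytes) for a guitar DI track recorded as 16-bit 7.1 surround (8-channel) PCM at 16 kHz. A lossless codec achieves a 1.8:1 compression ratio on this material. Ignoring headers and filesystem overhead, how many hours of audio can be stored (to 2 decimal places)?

62.50 hours

Uncompressed byte rate = 16,000 × 2 × 8 = 256,000 bytes/s.
After 1.8:1 compression, effective rate ≈ 142222.22 bytes/s.
Capacity = 32 × 1,000,000,000 = 32,000,000,000 bytes.
32,000,000,000 / effective rate ≈ 225000 s → 62.50 hours.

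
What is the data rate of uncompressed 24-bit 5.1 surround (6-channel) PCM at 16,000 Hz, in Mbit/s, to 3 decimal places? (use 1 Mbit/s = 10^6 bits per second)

Bit rate = 16,000 × 24 × 6 = 2,304,000 bits/s.
= 2.304 Mbit/s.

2.304 Mbit/s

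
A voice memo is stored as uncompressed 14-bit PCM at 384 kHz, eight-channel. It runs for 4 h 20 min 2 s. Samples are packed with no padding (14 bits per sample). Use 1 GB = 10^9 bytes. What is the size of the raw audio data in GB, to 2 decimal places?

Duration = 4 h 20 min 2 s = 15,602 s.
Bits = 384,000 × 15,602 × 14 × 8 = 671,010,816,000 bits = 83,876,352,000 bytes.
83,876,352,000 / 1,000,000,000 = 83.88 GB.

83.88 GB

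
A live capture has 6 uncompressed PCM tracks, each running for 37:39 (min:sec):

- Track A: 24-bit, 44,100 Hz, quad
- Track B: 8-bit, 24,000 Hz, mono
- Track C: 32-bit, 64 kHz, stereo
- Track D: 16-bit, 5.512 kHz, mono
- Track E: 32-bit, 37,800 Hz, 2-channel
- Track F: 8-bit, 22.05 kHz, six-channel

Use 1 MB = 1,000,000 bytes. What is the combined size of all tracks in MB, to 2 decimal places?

3413.18 MB

37:39 (min:sec) = 2,259 s.
Track A: 44,100 × 2,259 × 3 × 4 = 1,195,462,800 bytes.
Track B: 24,000 × 2,259 × 1 × 1 = 54,216,000 bytes.
Track C: 64,000 × 2,259 × 4 × 2 = 1,156,608,000 bytes.
Track D: 5,512 × 2,259 × 2 × 1 = 24,903,216 bytes.
Track E: 37,800 × 2,259 × 4 × 2 = 683,121,600 bytes.
Track F: 22,050 × 2,259 × 1 × 6 = 298,865,700 bytes.
Total = 3,413,177,316 bytes = 3413.18 MB.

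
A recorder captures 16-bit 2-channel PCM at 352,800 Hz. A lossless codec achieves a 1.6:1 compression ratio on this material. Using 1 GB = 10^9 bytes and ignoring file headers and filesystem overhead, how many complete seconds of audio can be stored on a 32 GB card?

Uncompressed byte rate = 352,800 × 2 × 2 = 1,411,200 bytes/s.
After 1.6:1 compression, effective rate ≈ 882000 bytes/s.
Capacity = 32 × 1,000,000,000 = 32,000,000,000 bytes.
32,000,000,000 / effective rate ≈ 36281.18 s → 36,281 seconds.

36,281 seconds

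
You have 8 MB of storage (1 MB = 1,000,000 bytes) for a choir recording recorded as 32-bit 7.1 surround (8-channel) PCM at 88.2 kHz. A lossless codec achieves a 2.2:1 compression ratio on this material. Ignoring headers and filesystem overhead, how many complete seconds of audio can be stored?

6 seconds

Uncompressed byte rate = 88,200 × 4 × 8 = 2,822,400 bytes/s.
After 2.2:1 compression, effective rate ≈ 1282909.09 bytes/s.
Capacity = 8 × 1,000,000 = 8,000,000 bytes.
8,000,000 / effective rate ≈ 6.24 s → 6 seconds.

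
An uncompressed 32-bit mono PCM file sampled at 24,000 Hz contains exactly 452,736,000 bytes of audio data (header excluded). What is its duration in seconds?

4,716 seconds

Byte rate = 24,000 × 4 × 1 = 96,000 bytes/s.
Duration = 452,736,000 / 96,000 = 4,716 s.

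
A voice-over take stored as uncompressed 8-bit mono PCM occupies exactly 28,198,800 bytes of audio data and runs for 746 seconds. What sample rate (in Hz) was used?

Bytes = sample_rate × seconds × bytes_per_sample × channels.
sample_rate = 28,198,800 / (746 × 1 × 1) = 28,198,800 / 746 = 37,800 Hz.

37,800 Hz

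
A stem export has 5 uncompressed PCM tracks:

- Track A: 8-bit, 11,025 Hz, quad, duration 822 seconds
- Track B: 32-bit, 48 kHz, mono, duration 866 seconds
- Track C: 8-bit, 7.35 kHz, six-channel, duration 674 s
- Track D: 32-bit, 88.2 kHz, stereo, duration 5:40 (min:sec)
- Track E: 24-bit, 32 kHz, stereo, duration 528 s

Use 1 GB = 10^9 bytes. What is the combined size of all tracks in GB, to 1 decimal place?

0.6 GB

Track A: 11,025 × 822 × 1 × 4 = 36,250,200 bytes.
Track B: 48,000 × 866 × 4 × 1 = 166,272,000 bytes.
Track C: 7,350 × 674 × 1 × 6 = 29,723,400 bytes.
Track D: 5:40 (min:sec) = 340 s; 88,200 × 340 × 4 × 2 = 239,904,000 bytes.
Track E: 32,000 × 528 × 3 × 2 = 101,376,000 bytes.
Total = 573,525,600 bytes = 0.6 GB.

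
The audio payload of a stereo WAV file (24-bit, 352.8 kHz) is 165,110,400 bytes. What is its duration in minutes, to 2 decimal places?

Byte rate = 352,800 × 3 × 2 = 2,116,800 bytes/s.
Duration = 165,110,400 / 2,116,800 = 78 s.
78 s / 60 = 1.30 minutes.

1.30 minutes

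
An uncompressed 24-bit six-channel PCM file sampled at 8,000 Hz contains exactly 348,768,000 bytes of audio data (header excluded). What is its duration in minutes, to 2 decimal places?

Byte rate = 8,000 × 3 × 6 = 144,000 bytes/s.
Duration = 348,768,000 / 144,000 = 2,422 s.
2,422 s / 60 = 40.37 minutes.

40.37 minutes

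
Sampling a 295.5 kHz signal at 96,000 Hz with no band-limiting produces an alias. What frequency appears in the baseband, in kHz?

7.5 kHz

Nyquist = 96,000/2 = 48,000 Hz; 295,500 Hz exceeds it.
Alias = |295,500 − 3×96,000| = |295,500 − 288,000| = 7,500 Hz = 7.5 kHz.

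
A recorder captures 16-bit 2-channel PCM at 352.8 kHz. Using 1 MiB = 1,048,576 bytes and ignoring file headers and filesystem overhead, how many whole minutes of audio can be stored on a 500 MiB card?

Uncompressed byte rate = 352,800 × 2 × 2 = 1,411,200 bytes/s.
Capacity = 500 × 1,048,576 = 524,288,000 bytes.
524,288,000 / 1,411,200 ≈ 371.52 s → 6 minutes.

6 minutes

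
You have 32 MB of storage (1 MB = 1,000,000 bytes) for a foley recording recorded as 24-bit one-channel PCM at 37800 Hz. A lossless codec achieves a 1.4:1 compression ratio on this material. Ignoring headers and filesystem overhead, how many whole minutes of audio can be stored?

Uncompressed byte rate = 37,800 × 3 × 1 = 113,400 bytes/s.
After 1.4:1 compression, effective rate ≈ 81000 bytes/s.
Capacity = 32 × 1,000,000 = 32,000,000 bytes.
32,000,000 / effective rate ≈ 395.06 s → 6 minutes.

6 minutes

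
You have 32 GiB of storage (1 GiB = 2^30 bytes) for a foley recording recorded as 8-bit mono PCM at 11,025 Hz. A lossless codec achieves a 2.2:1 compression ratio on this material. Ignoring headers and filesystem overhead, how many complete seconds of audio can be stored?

6,856,365 seconds

Uncompressed byte rate = 11,025 × 1 × 1 = 11,025 bytes/s.
After 2.2:1 compression, effective rate ≈ 5011.36 bytes/s.
Capacity = 32 × 1,073,741,824 = 34,359,738,368 bytes.
34,359,738,368 / effective rate ≈ 6856365.03 s → 6,856,365 seconds.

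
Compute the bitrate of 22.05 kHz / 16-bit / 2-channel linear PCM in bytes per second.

88,200 bytes/s

Bit rate = 22,050 × 16 × 2 = 705,600 bits/s.
705,600 / 8 = 88,200 bytes/s.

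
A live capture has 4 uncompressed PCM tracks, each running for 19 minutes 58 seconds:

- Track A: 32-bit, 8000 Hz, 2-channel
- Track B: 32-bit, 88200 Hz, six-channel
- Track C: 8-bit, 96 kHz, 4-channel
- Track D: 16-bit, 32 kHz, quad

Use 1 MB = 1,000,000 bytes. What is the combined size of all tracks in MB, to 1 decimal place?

19 minutes 58 seconds = 1,198 s.
Track A: 8,000 × 1,198 × 4 × 2 = 76,672,000 bytes.
Track B: 88,200 × 1,198 × 4 × 6 = 2,535,926,400 bytes.
Track C: 96,000 × 1,198 × 1 × 4 = 460,032,000 bytes.
Track D: 32,000 × 1,198 × 2 × 4 = 306,688,000 bytes.
Total = 3,379,318,400 bytes = 3379.3 MB.

3379.3 MB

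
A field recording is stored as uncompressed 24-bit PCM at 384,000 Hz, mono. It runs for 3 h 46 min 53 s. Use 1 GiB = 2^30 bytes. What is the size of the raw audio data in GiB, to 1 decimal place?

14.6 GiB

Duration = 3 h 46 min 53 s = 13,613 s.
Bytes = 384,000 samples/s × 13,613 s × 3 bytes/sample × 1 ch = 15,682,176,000 bytes.
15,682,176,000 / 1,073,741,824 = 14.6 GiB.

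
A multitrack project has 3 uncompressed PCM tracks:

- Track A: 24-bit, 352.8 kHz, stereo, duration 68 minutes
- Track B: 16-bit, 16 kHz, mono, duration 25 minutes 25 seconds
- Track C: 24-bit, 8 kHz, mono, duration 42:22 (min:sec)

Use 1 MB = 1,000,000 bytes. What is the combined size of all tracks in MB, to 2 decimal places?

Track A: 68 minutes = 4,080 s; 352,800 × 4,080 × 3 × 2 = 8,636,544,000 bytes.
Track B: 25 minutes 25 seconds = 1,525 s; 16,000 × 1,525 × 2 × 1 = 48,800,000 bytes.
Track C: 42:22 (min:sec) = 2,542 s; 8,000 × 2,542 × 3 × 1 = 61,008,000 bytes.
Total = 8,746,352,000 bytes = 8746.35 MB.

8746.35 MB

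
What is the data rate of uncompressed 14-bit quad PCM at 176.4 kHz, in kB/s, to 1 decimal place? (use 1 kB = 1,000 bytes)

1234.8 kB/s

Bit rate = 176,400 × 14 × 4 = 9,878,400 bits/s.
9,878,400 / 8 = 1,234,800 B/s = 1234.8 kB/s.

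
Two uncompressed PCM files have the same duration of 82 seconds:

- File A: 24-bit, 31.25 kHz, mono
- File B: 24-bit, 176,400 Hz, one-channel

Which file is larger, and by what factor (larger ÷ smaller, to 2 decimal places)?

File A: 31,250 × 3 × 1 = 93,750 bytes/s.
File B: 176,400 × 3 × 1 = 529,200 bytes/s.
File B is larger; ratio = 43,394,400 / 7,687,500 = 5.64.

File B, by a factor of 5.64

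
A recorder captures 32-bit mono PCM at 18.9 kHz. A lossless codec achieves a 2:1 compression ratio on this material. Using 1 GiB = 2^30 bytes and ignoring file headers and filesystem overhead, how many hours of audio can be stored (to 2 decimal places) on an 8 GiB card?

63.12 hours

Uncompressed byte rate = 18,900 × 4 × 1 = 75,600 bytes/s.
After 2:1 compression, effective rate ≈ 37800 bytes/s.
Capacity = 8 × 1,073,741,824 = 8,589,934,592 bytes.
8,589,934,592 / effective rate ≈ 227246.95 s → 63.12 hours.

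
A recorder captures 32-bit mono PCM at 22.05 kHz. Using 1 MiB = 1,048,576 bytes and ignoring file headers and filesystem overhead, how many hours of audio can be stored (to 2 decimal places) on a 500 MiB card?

Uncompressed byte rate = 22,050 × 4 × 1 = 88,200 bytes/s.
Capacity = 500 × 1,048,576 = 524,288,000 bytes.
524,288,000 / 88,200 ≈ 5944.31 s → 1.65 hours.

1.65 hours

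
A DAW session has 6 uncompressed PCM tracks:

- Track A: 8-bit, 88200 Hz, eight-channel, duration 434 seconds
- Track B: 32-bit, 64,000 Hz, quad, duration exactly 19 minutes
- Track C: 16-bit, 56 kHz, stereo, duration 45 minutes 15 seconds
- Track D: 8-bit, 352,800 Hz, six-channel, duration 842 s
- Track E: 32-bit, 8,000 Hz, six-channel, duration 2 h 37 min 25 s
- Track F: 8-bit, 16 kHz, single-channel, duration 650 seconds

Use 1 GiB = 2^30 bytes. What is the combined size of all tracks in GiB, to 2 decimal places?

Track A: 88,200 × 434 × 1 × 8 = 306,230,400 bytes.
Track B: exactly 19 minutes = 1,140 s; 64,000 × 1,140 × 4 × 4 = 1,167,360,000 bytes.
Track C: 45 minutes 15 seconds = 2,715 s; 56,000 × 2,715 × 2 × 2 = 608,160,000 bytes.
Track D: 352,800 × 842 × 1 × 6 = 1,782,345,600 bytes.
Track E: 2 h 37 min 25 s = 9,445 s; 8,000 × 9,445 × 4 × 6 = 1,813,440,000 bytes.
Track F: 16,000 × 650 × 1 × 1 = 10,400,000 bytes.
Total = 5,687,936,000 bytes = 5.30 GiB.

5.30 GiB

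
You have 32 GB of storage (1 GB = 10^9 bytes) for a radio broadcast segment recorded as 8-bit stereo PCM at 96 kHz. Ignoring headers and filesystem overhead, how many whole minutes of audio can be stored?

Uncompressed byte rate = 96,000 × 1 × 2 = 192,000 bytes/s.
Capacity = 32 × 1,000,000,000 = 32,000,000,000 bytes.
32,000,000,000 / 192,000 ≈ 166666.67 s → 2,777 minutes.

2,777 minutes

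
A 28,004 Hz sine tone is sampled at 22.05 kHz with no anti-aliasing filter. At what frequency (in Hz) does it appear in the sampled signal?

Nyquist = 22,050/2 = 11,025 Hz; 28,004 Hz exceeds it.
Alias = |28,004 − 1×22,050| = |28,004 − 22,050| = 5,954 Hz.

5,954 Hz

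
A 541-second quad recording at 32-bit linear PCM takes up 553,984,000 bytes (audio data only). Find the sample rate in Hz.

Bytes = sample_rate × seconds × bytes_per_sample × channels.
sample_rate = 553,984,000 / (541 × 4 × 4) = 553,984,000 / 8,656 = 64,000 Hz.

64,000 Hz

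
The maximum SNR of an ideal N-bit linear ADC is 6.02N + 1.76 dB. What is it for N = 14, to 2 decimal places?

86.04 dB

6.02 × 14 + 1.76 = 86.04 dB.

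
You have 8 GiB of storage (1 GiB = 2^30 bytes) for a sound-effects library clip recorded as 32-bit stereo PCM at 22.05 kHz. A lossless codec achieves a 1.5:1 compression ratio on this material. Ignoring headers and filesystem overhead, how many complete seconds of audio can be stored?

73,043 seconds

Uncompressed byte rate = 22,050 × 4 × 2 = 176,400 bytes/s.
After 1.5:1 compression, effective rate ≈ 117600 bytes/s.
Capacity = 8 × 1,073,741,824 = 8,589,934,592 bytes.
8,589,934,592 / effective rate ≈ 73043.66 s → 73,043 seconds.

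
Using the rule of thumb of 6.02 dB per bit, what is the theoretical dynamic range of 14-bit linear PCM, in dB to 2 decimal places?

84.28 dB

14 × 6.02 = 84.28 dB.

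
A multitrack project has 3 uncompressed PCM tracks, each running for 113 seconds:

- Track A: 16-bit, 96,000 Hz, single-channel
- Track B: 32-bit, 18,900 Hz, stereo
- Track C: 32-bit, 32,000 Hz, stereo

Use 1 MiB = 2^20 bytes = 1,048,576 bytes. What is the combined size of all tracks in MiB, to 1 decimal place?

Track A: 96,000 × 113 × 2 × 1 = 21,696,000 bytes.
Track B: 18,900 × 113 × 4 × 2 = 17,085,600 bytes.
Track C: 32,000 × 113 × 4 × 2 = 28,928,000 bytes.
Total = 67,709,600 bytes = 64.6 MiB.

64.6 MiB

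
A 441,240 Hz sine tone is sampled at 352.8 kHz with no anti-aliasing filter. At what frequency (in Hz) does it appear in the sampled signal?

88,440 Hz

Nyquist = 352,800/2 = 176,400 Hz; 441,240 Hz exceeds it.
Alias = |441,240 − 1×352,800| = |441,240 − 352,800| = 88,440 Hz.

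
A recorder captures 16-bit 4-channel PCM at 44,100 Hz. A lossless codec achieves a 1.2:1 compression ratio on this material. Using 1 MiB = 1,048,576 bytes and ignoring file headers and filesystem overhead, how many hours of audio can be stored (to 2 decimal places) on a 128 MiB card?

Uncompressed byte rate = 44,100 × 2 × 4 = 352,800 bytes/s.
After 1.2:1 compression, effective rate ≈ 294000 bytes/s.
Capacity = 128 × 1,048,576 = 134,217,728 bytes.
134,217,728 / effective rate ≈ 456.52 s → 0.13 hours.

0.13 hours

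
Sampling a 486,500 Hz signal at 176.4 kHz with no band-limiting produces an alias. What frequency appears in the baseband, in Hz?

Nyquist = 176,400/2 = 88,200 Hz; 486,500 Hz exceeds it.
Alias = |486,500 − 3×176,400| = |486,500 − 529,200| = 42,700 Hz.

42,700 Hz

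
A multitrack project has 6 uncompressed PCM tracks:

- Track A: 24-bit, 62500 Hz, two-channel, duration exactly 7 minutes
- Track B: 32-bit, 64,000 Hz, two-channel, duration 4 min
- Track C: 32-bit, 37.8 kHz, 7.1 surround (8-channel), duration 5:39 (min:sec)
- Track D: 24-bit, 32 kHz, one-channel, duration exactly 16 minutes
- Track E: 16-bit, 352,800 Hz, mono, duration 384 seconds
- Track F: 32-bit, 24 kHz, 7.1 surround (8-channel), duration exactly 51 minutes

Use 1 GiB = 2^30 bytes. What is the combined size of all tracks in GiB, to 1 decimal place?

3.2 GiB

Track A: exactly 7 minutes = 420 s; 62,500 × 420 × 3 × 2 = 157,500,000 bytes.
Track B: 4 min = 240 s; 64,000 × 240 × 4 × 2 = 122,880,000 bytes.
Track C: 5:39 (min:sec) = 339 s; 37,800 × 339 × 4 × 8 = 410,054,400 bytes.
Track D: exactly 16 minutes = 960 s; 32,000 × 960 × 3 × 1 = 92,160,000 bytes.
Track E: 352,800 × 384 × 2 × 1 = 270,950,400 bytes.
Track F: exactly 51 minutes = 3,060 s; 24,000 × 3,060 × 4 × 8 = 2,350,080,000 bytes.
Total = 3,403,624,800 bytes = 3.2 GiB.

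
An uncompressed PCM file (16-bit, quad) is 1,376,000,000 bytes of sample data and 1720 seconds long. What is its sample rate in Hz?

100,000 Hz

Bytes = sample_rate × seconds × bytes_per_sample × channels.
sample_rate = 1,376,000,000 / (1,720 × 2 × 4) = 1,376,000,000 / 13,760 = 100,000 Hz.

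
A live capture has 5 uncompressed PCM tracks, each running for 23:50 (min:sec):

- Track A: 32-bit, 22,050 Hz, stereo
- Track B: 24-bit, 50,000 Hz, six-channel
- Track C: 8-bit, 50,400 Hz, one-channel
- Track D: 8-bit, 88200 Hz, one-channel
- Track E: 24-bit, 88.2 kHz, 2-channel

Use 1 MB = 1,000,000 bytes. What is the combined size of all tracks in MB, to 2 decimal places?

23:50 (min:sec) = 1,430 s.
Track A: 22,050 × 1,430 × 4 × 2 = 252,252,000 bytes.
Track B: 50,000 × 1,430 × 3 × 6 = 1,287,000,000 bytes.
Track C: 50,400 × 1,430 × 1 × 1 = 72,072,000 bytes.
Track D: 88,200 × 1,430 × 1 × 1 = 126,126,000 bytes.
Track E: 88,200 × 1,430 × 3 × 2 = 756,756,000 bytes.
Total = 2,494,206,000 bytes = 2494.21 MB.

2494.21 MB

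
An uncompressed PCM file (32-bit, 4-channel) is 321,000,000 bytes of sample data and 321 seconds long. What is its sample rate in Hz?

62,500 Hz

Bytes = sample_rate × seconds × bytes_per_sample × channels.
sample_rate = 321,000,000 / (321 × 4 × 4) = 321,000,000 / 5,136 = 62,500 Hz.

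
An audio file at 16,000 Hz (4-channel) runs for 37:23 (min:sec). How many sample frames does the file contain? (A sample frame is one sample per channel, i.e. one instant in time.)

37:23 (min:sec) = 2,243 s.
16,000 samples/s × 2,243 s = 35,888,000 frames.

35,888,000 sample frames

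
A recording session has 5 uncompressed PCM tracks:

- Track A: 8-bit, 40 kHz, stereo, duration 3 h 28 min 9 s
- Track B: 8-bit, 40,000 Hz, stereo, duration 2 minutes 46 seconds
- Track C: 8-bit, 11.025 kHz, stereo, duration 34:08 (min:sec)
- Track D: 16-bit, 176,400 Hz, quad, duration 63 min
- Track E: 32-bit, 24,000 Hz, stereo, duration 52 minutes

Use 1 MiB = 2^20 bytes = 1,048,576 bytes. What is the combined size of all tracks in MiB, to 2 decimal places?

Track A: 3 h 28 min 9 s = 12,489 s; 40,000 × 12,489 × 1 × 2 = 999,120,000 bytes.
Track B: 2 minutes 46 seconds = 166 s; 40,000 × 166 × 1 × 2 = 13,280,000 bytes.
Track C: 34:08 (min:sec) = 2,048 s; 11,025 × 2,048 × 1 × 2 = 45,158,400 bytes.
Track D: 63 min = 3,780 s; 176,400 × 3,780 × 2 × 4 = 5,334,336,000 bytes.
Track E: 52 minutes = 3,120 s; 24,000 × 3,120 × 4 × 2 = 599,040,000 bytes.
Total = 6,990,934,400 bytes = 6667.07 MiB.

6667.07 MiB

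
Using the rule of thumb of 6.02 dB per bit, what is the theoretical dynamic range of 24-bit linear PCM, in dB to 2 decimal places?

24 × 6.02 = 144.48 dB.

144.48 dB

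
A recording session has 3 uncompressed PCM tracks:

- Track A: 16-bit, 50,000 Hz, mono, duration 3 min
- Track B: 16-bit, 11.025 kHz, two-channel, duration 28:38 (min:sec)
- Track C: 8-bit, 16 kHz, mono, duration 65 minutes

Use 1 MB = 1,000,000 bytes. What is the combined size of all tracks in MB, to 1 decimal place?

156.2 MB

Track A: 3 min = 180 s; 50,000 × 180 × 2 × 1 = 18,000,000 bytes.
Track B: 28:38 (min:sec) = 1,718 s; 11,025 × 1,718 × 2 × 2 = 75,763,800 bytes.
Track C: 65 minutes = 3,900 s; 16,000 × 3,900 × 1 × 1 = 62,400,000 bytes.
Total = 156,163,800 bytes = 156.2 MB.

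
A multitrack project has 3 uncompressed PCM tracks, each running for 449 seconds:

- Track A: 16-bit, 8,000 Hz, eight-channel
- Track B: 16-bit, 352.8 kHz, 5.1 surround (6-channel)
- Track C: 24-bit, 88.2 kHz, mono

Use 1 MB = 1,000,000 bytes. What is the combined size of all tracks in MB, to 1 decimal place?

2077.2 MB

Track A: 8,000 × 449 × 2 × 8 = 57,472,000 bytes.
Track B: 352,800 × 449 × 2 × 6 = 1,900,886,400 bytes.
Track C: 88,200 × 449 × 3 × 1 = 118,805,400 bytes.
Total = 2,077,163,800 bytes = 2077.2 MB.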